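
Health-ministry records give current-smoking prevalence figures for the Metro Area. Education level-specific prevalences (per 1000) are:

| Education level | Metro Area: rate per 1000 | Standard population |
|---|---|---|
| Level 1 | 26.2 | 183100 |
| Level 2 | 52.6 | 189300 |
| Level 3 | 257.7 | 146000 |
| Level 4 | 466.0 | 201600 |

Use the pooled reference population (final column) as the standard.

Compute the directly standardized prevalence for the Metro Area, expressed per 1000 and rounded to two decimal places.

203.23

Standard total = 720000; weights = 0.2543, 0.2629, 0.2028, 0.2800.
Standardized rate: 0.2543×26.2 + 0.2629×52.6 + 0.2028×257.7 + 0.2800×466.0 = 203.2281 per 1000.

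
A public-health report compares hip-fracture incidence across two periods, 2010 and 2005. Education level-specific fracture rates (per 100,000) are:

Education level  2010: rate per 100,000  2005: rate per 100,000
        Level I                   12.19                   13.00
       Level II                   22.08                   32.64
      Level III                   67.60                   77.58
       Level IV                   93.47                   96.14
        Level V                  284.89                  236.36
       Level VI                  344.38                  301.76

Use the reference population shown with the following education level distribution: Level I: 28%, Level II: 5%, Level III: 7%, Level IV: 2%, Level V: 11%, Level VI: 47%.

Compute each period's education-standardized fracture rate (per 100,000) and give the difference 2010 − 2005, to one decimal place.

23.9

Standard weights: 0.28, 0.05, 0.07, 0.02, 0.11, 0.47.
2010: 0.2800×12.19 + 0.0500×22.08 + 0.0700×67.60 + 0.0200×93.47 + 0.1100×284.89 + 0.4700×344.38 = 204.3151 per 100,000.
2005: 0.2800×13.00 + 0.0500×32.64 + 0.0700×77.58 + 0.0200×96.14 + 0.1100×236.36 + 0.4700×301.76 = 180.4522 per 100,000.
Difference = 204.3151 − 180.4522 = 23.8629.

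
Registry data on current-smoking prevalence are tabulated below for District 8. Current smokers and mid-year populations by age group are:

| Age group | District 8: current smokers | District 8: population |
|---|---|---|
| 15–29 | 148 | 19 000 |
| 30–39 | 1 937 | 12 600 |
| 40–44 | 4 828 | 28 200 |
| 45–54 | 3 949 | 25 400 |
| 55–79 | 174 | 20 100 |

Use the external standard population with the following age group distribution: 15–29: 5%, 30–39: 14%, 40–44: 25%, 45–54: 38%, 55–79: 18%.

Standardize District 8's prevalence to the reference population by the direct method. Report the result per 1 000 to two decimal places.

Age-specific rates per 1 000 for District 8: 7.789, 153.730, 171.206, 155.472, 8.657.
Standard weights: 0.05, 0.14, 0.25, 0.38, 0.18.
Standardized rate: 0.0500×7.789 + 0.1400×153.730 + 0.2500×171.206 + 0.3800×155.472 + 0.1800×8.657 = 125.3509 per 1 000.

125.35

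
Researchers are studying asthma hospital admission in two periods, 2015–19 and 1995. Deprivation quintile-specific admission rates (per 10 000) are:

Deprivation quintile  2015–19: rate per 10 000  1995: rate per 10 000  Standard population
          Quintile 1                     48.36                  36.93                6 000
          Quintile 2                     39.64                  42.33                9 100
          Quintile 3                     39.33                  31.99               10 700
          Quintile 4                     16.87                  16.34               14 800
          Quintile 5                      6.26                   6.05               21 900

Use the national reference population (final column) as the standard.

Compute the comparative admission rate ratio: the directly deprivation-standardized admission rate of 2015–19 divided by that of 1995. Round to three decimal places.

Standard total = 62 500; weights = 0.0960, 0.1456, 0.1712, 0.2368, 0.3504.
2015–19: 0.0960×48.36 + 0.1456×39.64 + 0.1712×39.33 + 0.2368×16.87 + 0.3504×6.26 = 23.3358 per 10 000.
1995: 0.0960×36.93 + 0.1456×42.33 + 0.1712×31.99 + 0.2368×16.34 + 0.3504×6.05 = 21.1744 per 10 000.
Ratio = 23.3358 ÷ 21.1744 = 1.10207.

1.102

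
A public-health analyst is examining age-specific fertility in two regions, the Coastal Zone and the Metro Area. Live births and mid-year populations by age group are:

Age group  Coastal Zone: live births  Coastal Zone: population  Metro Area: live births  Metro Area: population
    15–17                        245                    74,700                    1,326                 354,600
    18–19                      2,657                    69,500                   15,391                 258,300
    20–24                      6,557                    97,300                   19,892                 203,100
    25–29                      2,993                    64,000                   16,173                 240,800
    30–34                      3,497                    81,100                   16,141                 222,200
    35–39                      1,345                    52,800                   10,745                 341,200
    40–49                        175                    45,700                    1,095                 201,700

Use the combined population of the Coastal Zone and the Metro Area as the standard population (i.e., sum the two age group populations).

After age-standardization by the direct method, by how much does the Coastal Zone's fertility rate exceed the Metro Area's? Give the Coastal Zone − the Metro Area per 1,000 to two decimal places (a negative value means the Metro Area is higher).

-14.87

Age-specific rates per 1,000 for the Coastal Zone: 3.280, 38.230, 67.390, 46.766, 43.120, 25.473, 3.829.
For the Metro Area: 3.739, 59.586, 97.942, 67.164, 72.642, 31.492, 5.429.
Combined standard total = 2,307,000; weights = 0.1861, 0.1421, 0.1302, 0.1321, 0.1315, 0.1708, 0.1072.
The Coastal Zone: 0.1861×3.280 + 0.1421×38.230 + 0.1302×67.390 + 0.1321×46.766 + 0.1315×43.120 + 0.1708×25.473 + 0.1072×3.829 = 31.4261 per 1,000.
The Metro Area: 0.1861×3.739 + 0.1421×59.586 + 0.1302×97.942 + 0.1321×67.164 + 0.1315×72.642 + 0.1708×31.492 + 0.1072×5.429 = 46.2999 per 1,000.
Difference = 31.4261 − 46.2999 = -14.8738.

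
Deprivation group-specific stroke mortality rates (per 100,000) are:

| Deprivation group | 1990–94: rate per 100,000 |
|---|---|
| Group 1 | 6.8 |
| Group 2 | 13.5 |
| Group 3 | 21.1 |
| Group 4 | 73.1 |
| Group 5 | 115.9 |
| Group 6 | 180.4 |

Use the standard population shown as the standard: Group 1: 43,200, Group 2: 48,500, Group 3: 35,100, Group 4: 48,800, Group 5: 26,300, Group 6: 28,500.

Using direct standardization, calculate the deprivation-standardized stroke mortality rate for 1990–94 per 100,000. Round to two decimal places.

58.36

Standard total = 230,400; weights = 0.1875, 0.2105, 0.1523, 0.2118, 0.1141, 0.1237.
Standardized rate: 0.1875×6.8 + 0.2105×13.5 + 0.1523×21.1 + 0.2118×73.1 + 0.1141×115.9 + 0.1237×180.4 = 58.3592 per 100,000.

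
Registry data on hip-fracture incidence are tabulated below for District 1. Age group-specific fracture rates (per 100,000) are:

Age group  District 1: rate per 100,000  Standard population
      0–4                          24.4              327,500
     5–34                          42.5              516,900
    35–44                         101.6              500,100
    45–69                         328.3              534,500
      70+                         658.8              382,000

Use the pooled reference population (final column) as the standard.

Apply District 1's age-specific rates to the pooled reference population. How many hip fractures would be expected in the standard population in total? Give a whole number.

5079

Expected hip fractures = Σ (standard pop × age-specific rate ÷ 100,000)
= 327,500×24.4/100,000 + 516,900×42.5/100,000 + 500,100×101.6/100,000 + 534,500×328.3/100,000 + 382,000×658.8/100,000
= 79.91 + 219.68 + 508.10 + 1754.76 + 2516.62 = 5079.07.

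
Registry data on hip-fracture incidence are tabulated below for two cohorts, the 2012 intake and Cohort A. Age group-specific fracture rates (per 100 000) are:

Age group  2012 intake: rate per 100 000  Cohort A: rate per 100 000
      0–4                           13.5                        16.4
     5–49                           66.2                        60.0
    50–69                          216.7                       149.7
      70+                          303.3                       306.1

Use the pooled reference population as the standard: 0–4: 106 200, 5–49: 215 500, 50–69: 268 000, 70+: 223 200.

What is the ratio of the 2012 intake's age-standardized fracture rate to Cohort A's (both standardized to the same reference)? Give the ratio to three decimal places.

Standard total = 812 900; weights = 0.1306, 0.2651, 0.3297, 0.2746.
The 2012 intake: 0.1306×13.5 + 0.2651×66.2 + 0.3297×216.7 + 0.2746×303.3 = 174.0337 per 100 000.
Cohort A: 0.1306×16.4 + 0.2651×60.0 + 0.3297×149.7 + 0.2746×306.1 = 151.4489 per 100 000.
Ratio = 174.0337 ÷ 151.4489 = 1.14912.

1.149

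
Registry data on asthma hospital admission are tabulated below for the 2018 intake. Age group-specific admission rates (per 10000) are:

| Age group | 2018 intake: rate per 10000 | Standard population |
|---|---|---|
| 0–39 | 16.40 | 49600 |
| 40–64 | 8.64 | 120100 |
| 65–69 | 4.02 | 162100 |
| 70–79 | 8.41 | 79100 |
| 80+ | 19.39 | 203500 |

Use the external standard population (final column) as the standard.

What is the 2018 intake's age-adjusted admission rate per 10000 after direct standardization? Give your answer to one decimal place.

Standard total = 614400; weights = 0.0807, 0.1955, 0.2638, 0.1287, 0.3312.
Standardized rate: 0.0807×16.40 + 0.1955×8.64 + 0.2638×4.02 + 0.1287×8.41 + 0.3312×19.39 = 11.5785 per 10000.

11.6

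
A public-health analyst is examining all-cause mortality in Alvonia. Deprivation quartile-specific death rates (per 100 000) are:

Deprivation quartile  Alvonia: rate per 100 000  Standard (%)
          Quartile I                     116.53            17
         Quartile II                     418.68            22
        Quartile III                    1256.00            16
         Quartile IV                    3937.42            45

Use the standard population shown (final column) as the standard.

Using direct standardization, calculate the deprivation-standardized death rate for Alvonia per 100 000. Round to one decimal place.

2084.7

Standard weights: 0.17, 0.22, 0.16, 0.45.
Standardized rate: 0.1700×116.53 + 0.2200×418.68 + 0.1600×1256.00 + 0.4500×3937.42 = 2084.7187 per 100 000.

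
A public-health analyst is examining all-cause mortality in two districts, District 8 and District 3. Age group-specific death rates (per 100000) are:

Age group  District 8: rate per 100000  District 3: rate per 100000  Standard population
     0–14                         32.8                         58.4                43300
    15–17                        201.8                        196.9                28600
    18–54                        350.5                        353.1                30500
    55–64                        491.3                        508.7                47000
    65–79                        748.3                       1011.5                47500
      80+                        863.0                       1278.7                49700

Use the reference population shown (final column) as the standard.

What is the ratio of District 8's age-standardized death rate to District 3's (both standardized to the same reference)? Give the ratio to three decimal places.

Standard total = 246600; weights = 0.1756, 0.1160, 0.1237, 0.1906, 0.1926, 0.2015.
District 8: 0.1756×32.8 + 0.1160×201.8 + 0.1237×350.5 + 0.1906×491.3 + 0.1926×748.3 + 0.2015×863.0 = 484.2191 per 100000.
District 3: 0.1756×58.4 + 0.1160×196.9 + 0.1237×353.1 + 0.1906×508.7 + 0.1926×1011.5 + 0.2015×1278.7 = 626.2618 per 100000.
Ratio = 484.2191 ÷ 626.2618 = 0.77319.

0.773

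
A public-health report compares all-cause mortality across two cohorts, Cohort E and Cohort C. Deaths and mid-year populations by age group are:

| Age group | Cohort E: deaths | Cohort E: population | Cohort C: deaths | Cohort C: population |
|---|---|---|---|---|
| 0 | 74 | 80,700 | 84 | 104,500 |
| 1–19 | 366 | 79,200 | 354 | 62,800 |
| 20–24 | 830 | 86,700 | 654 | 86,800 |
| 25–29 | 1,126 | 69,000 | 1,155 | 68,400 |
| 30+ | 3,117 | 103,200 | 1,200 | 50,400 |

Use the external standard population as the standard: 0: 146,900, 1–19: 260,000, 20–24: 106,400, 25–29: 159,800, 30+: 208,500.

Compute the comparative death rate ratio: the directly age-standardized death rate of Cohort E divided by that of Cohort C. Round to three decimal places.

1.121

Age-specific rates per 1,000 for Cohort E: 0.917, 4.621, 9.573, 16.319, 30.203.
For Cohort C: 0.804, 5.637, 7.535, 16.886, 23.810.
Standard total = 881,600; weights = 0.1666, 0.2949, 0.1207, 0.1813, 0.2365.
Cohort E: 0.1666×0.917 + 0.2949×4.621 + 0.1207×9.573 + 0.1813×16.319 + 0.2365×30.203 = 12.7722 per 1,000.
Cohort C: 0.1666×0.804 + 0.2949×5.637 + 0.1207×7.535 + 0.1813×16.886 + 0.2365×23.810 = 11.3975 per 1,000.
Ratio = 12.7722 ÷ 11.3975 = 1.12062.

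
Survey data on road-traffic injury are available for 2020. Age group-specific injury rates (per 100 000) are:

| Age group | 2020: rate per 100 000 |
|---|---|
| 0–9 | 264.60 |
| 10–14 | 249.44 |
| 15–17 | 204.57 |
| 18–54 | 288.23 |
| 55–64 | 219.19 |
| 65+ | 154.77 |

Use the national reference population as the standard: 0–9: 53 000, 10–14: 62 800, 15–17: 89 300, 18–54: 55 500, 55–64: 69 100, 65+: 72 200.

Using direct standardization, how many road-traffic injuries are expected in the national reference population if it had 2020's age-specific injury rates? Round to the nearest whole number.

Expected road-traffic injuries = Σ (standard pop × age-specific rate ÷ 100 000)
= 53 000×264.60/100 000 + 62 800×249.44/100 000 + 89 300×204.57/100 000 + 55 500×288.23/100 000 + 69 100×219.19/100 000 + 72 200×154.77/100 000
= 140.24 + 156.65 + 182.68 + 159.97 + 151.46 + 111.74 = 902.74.

903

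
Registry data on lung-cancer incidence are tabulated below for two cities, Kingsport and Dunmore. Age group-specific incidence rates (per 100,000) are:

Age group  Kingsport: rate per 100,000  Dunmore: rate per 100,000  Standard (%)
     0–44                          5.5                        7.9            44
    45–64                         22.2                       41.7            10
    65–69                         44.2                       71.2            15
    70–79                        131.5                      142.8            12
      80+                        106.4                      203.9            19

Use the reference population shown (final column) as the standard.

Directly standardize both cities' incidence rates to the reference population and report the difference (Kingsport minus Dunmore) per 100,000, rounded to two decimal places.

-26.94

Standard weights: 0.44, 0.10, 0.15, 0.12, 0.19.
Kingsport: 0.4400×5.5 + 0.1000×22.2 + 0.1500×44.2 + 0.1200×131.5 + 0.1900×106.4 = 47.2660 per 100,000.
Dunmore: 0.4400×7.9 + 0.1000×41.7 + 0.1500×71.2 + 0.1200×142.8 + 0.1900×203.9 = 74.2030 per 100,000.
Difference = 47.2660 − 74.2030 = -26.9370.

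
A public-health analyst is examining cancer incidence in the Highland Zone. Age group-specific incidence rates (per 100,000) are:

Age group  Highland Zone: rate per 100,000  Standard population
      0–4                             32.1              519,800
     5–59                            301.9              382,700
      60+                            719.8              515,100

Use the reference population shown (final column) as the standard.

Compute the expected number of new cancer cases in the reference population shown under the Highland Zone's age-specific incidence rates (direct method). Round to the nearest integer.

5030

Expected new cancer cases = Σ (standard pop × age-specific rate ÷ 100,000)
= 519,800×32.1/100,000 + 382,700×301.9/100,000 + 515,100×719.8/100,000
= 166.86 + 1155.37 + 3707.69 = 5029.92.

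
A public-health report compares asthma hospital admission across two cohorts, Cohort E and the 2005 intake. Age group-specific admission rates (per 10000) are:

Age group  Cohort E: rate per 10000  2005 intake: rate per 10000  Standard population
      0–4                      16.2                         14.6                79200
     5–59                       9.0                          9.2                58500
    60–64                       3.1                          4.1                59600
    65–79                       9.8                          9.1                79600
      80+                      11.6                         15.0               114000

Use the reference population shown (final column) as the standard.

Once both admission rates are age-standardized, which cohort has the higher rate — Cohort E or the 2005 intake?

Standard total = 390900; weights = 0.2026, 0.1497, 0.1525, 0.2036, 0.2916.
Cohort E: 0.2026×16.2 + 0.1497×9.0 + 0.1525×3.1 + 0.2036×9.8 + 0.2916×11.6 = 10.4804 per 10000.
The 2005 intake: 0.2026×14.6 + 0.1497×9.2 + 0.1525×4.1 + 0.2036×9.1 + 0.2916×15.0 = 11.1876 per 10000.

2005 intake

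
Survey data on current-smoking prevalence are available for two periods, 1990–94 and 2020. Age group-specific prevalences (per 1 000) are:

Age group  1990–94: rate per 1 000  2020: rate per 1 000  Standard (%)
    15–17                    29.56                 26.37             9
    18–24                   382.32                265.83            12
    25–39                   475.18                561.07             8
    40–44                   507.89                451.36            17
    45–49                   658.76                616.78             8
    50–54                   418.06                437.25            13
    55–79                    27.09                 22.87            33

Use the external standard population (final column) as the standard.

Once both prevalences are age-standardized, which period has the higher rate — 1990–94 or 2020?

1990–94

Standard weights: 0.09, 0.12, 0.08, 0.17, 0.08, 0.13, 0.33.
1990–94: 0.0900×29.56 + 0.1200×382.32 + 0.0800×475.18 + 0.1700×507.89 + 0.0800×658.76 + 0.1300×418.06 + 0.3300×27.09 = 288.8828 per 1 000.
2020: 0.0900×26.37 + 0.1200×265.83 + 0.0800×561.07 + 0.1700×451.36 + 0.0800×616.78 + 0.1300×437.25 + 0.3300×22.87 = 269.6217 per 1 000.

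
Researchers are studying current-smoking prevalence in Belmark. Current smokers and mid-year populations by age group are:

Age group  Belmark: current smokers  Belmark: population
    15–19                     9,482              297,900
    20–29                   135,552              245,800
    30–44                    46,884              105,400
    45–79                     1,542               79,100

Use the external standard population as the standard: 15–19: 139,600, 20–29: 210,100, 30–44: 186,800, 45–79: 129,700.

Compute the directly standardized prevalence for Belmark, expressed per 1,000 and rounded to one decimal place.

Age-specific rates per 1,000 for Belmark: 31.829, 551.473, 444.820, 19.494.
Standard total = 666,200; weights = 0.2095, 0.3154, 0.2804, 0.1947.
Standardized rate: 0.2095×31.829 + 0.3154×551.473 + 0.2804×444.820 + 0.1947×19.494 = 309.1092 per 1,000.

309.1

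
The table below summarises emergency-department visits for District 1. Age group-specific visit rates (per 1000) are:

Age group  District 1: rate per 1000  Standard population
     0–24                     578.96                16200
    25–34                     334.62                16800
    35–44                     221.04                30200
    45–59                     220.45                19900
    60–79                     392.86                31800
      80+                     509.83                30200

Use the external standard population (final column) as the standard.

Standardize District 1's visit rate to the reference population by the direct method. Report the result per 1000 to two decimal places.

Standard total = 145100; weights = 0.1116, 0.1158, 0.2081, 0.1371, 0.2192, 0.2081.
Standardized rate: 0.1116×578.96 + 0.1158×334.62 + 0.2081×221.04 + 0.1371×220.45 + 0.2192×392.86 + 0.2081×509.83 = 371.8328 per 1000.

371.83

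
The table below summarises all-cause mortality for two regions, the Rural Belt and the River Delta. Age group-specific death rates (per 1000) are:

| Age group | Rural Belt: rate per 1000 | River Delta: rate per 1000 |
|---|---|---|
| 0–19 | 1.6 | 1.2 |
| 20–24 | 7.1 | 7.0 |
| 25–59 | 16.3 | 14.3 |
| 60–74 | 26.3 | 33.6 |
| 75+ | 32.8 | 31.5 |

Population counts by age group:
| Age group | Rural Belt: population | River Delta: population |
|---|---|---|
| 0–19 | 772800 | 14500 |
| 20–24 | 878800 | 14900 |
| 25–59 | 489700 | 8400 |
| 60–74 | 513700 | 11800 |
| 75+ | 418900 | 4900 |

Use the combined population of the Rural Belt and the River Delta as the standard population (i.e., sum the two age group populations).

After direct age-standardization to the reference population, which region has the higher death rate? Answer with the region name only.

River Delta

Combined standard total = 3128400; weights = 0.2517, 0.2857, 0.1592, 0.1680, 0.1355.
The Rural Belt: 0.2517×1.6 + 0.2857×7.1 + 0.1592×16.3 + 0.1680×26.3 + 0.1355×32.8 = 13.8874 per 1000.
The River Delta: 0.2517×1.2 + 0.2857×7.0 + 0.1592×14.3 + 0.1680×33.6 + 0.1355×31.5 = 14.4898 per 1000.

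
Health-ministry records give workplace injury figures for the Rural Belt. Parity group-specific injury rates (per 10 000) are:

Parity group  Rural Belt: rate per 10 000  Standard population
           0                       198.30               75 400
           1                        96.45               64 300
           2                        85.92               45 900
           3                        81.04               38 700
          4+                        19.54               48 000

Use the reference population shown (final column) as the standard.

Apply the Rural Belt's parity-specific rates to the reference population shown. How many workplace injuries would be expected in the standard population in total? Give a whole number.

Expected workplace injuries = Σ (standard pop × parity-specific rate ÷ 10 000)
= 75 400×198.30/10 000 + 64 300×96.45/10 000 + 45 900×85.92/10 000 + 38 700×81.04/10 000 + 48 000×19.54/10 000
= 1495.18 + 620.17 + 394.37 + 313.62 + 93.79 = 2917.15.

2917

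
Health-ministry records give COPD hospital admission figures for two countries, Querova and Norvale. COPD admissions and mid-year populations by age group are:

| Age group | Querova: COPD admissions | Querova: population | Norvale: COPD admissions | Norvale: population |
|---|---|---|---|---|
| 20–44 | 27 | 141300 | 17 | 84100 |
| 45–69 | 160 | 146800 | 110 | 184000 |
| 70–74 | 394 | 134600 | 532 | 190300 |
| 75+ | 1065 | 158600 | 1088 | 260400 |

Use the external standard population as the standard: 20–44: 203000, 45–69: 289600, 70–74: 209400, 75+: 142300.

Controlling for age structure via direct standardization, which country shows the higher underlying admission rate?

Querova

Age-specific rates per 10000 for Querova: 1.91, 10.90, 29.27, 67.15.
For Norvale: 2.02, 5.98, 27.96, 41.78.
Standard total = 844300; weights = 0.2404, 0.3430, 0.2480, 0.1685.
Querova: 0.2404×1.91 + 0.3430×10.90 + 0.2480×29.27 + 0.1685×67.15 = 22.7754 per 10000.
Norvale: 0.2404×2.02 + 0.3430×5.98 + 0.2480×27.96 + 0.1685×41.78 = 16.5121 per 10000.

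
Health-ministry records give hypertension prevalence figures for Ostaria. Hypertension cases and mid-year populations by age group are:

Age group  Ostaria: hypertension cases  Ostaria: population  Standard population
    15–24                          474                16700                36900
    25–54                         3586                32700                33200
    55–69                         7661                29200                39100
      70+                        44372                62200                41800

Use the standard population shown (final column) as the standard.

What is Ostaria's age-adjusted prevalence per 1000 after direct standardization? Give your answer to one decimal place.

296.5

Age-specific rates per 1000 for Ostaria: 28.383, 109.664, 262.363, 713.376.
Standard total = 151000; weights = 0.2444, 0.2199, 0.2589, 0.2768.
Standardized rate: 0.2444×28.383 + 0.2199×109.664 + 0.2589×262.363 + 0.2768×713.376 = 296.4615 per 1000.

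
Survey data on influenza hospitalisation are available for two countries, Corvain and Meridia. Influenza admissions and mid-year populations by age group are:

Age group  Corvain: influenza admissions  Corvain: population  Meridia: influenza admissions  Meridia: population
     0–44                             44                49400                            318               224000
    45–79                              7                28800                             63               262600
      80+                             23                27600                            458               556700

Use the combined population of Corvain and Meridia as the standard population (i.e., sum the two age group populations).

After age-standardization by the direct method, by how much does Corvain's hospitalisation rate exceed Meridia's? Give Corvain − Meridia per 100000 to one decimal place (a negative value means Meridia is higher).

-12.0

Age-specific rates per 100000 for Corvain: 89.07, 24.31, 83.33.
For Meridia: 141.96, 23.99, 82.27.
Combined standard total = 1149100; weights = 0.2379, 0.2536, 0.5085.
Corvain: 0.2379×89.07 + 0.2536×24.31 + 0.5085×83.33 = 69.7291 per 100000.
Meridia: 0.2379×141.96 + 0.2536×23.99 + 0.5085×82.27 = 81.6941 per 100000.
Difference = 69.7291 − 81.6941 = -11.9649.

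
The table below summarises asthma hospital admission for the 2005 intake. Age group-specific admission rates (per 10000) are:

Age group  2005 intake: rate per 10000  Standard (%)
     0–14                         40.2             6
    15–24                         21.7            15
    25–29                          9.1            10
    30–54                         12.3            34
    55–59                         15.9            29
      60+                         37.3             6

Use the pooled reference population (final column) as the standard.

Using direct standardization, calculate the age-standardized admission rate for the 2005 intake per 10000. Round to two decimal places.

17.61

Standard weights: 0.06, 0.15, 0.10, 0.34, 0.29, 0.06.
Standardized rate: 0.0600×40.2 + 0.1500×21.7 + 0.1000×9.1 + 0.3400×12.3 + 0.2900×15.9 + 0.0600×37.3 = 17.6080 per 10000.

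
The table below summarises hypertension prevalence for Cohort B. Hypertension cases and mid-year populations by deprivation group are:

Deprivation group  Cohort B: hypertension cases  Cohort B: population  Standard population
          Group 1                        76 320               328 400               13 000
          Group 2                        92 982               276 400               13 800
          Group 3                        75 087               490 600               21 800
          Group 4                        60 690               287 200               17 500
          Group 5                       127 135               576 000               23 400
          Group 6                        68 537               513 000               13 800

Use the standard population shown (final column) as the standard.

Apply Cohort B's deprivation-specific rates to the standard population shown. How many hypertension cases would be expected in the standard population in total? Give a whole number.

Deprivation-specific rates per 1 000 for Cohort B: 232.400, 336.404, 153.051, 211.316, 220.720, 133.600.
Expected hypertension cases = Σ (standard pop × deprivation-specific rate ÷ 1 000)
= 13 000×232.400/1 000 + 13 800×336.404/1 000 + 21 800×153.051/1 000 + 17 500×211.316/1 000 + 23 400×220.720/1 000 + 13 800×133.600/1 000
= 3021.19 + 4642.37 + 3336.52 + 3698.03 + 5164.86 + 1843.69 = 21706.66.

21707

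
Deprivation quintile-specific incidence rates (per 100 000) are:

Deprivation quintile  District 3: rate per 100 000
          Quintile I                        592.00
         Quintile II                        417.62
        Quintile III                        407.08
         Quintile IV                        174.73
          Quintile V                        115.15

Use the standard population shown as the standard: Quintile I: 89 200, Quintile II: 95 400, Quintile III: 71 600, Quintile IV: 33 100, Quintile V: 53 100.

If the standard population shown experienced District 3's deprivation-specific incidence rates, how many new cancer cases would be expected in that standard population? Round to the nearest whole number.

1337

Expected new cancer cases = Σ (standard pop × deprivation-specific rate ÷ 100 000)
= 89 200×592.00/100 000 + 95 400×417.62/100 000 + 71 600×407.08/100 000 + 33 100×174.73/100 000 + 53 100×115.15/100 000
= 528.06 + 398.41 + 291.47 + 57.84 + 61.14 = 1336.92.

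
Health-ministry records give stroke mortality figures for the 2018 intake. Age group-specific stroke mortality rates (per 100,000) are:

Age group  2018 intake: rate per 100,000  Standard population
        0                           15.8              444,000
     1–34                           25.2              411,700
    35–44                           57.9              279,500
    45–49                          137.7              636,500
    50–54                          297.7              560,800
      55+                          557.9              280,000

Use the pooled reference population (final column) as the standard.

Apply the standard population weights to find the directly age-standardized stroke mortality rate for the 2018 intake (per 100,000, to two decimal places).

170.10

Standard total = 2,612,500; weights = 0.1700, 0.1576, 0.1070, 0.2436, 0.2147, 0.1072.
Standardized rate: 0.1700×15.8 + 0.1576×25.2 + 0.1070×57.9 + 0.2436×137.7 + 0.2147×297.7 + 0.1072×557.9 = 170.0981 per 100,000.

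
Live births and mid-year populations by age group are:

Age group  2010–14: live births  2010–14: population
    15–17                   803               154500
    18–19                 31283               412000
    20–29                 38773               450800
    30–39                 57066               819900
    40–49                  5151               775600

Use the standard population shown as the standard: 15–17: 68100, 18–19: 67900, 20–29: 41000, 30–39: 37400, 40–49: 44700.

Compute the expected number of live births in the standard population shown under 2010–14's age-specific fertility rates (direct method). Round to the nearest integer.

11936

Age-specific rates per 1000 for 2010–14: 5.197, 75.930, 86.009, 69.601, 6.641.
Expected live births = Σ (standard pop × age-specific rate ÷ 1000)
= 68100×5.197/1000 + 67900×75.930/1000 + 41000×86.009/1000 + 37400×69.601/1000 + 44700×6.641/1000
= 353.94 + 5155.62 + 3526.38 + 2603.08 + 296.87 = 11935.90.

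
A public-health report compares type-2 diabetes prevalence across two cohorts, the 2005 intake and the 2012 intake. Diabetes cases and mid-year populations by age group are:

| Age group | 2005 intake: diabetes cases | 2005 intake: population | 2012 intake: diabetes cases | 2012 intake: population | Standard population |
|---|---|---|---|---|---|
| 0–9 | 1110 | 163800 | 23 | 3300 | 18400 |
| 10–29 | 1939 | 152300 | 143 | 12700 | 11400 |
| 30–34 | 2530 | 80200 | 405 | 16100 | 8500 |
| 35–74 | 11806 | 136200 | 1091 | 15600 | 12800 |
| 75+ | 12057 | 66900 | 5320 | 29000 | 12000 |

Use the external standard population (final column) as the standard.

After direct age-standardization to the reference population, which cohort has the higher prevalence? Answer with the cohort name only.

Age-specific rates per 1000 for the 2005 intake: 6.777, 12.731, 31.546, 86.681, 180.224.
For the 2012 intake: 6.970, 11.260, 25.155, 69.936, 183.448.
Standard total = 63100; weights = 0.2916, 0.1807, 0.1347, 0.2029, 0.1902.
The 2005 intake: 0.2916×6.777 + 0.1807×12.731 + 0.1347×31.546 + 0.2029×86.681 + 0.1902×180.224 = 60.3832 per 1000.
The 2012 intake: 0.2916×6.970 + 0.1807×11.260 + 0.1347×25.155 + 0.2029×69.936 + 0.1902×183.448 = 56.5291 per 1000.
The crude rates (49.12 vs 91.03) would put the 2012 intake higher, but that reflects its age composition; once standardized to a common age structure, the 2005 intake has the higher underlying rate.

2005 intake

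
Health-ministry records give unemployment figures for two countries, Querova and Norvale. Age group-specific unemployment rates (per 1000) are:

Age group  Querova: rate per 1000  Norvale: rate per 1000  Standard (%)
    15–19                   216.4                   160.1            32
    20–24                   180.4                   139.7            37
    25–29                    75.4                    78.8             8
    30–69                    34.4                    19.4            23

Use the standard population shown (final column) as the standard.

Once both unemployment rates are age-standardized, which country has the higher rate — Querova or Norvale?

Querova

Standard weights: 0.32, 0.37, 0.08, 0.23.
Querova: 0.3200×216.4 + 0.3700×180.4 + 0.0800×75.4 + 0.2300×34.4 = 149.9400 per 1000.
Norvale: 0.3200×160.1 + 0.3700×139.7 + 0.0800×78.8 + 0.2300×19.4 = 113.6870 per 1000.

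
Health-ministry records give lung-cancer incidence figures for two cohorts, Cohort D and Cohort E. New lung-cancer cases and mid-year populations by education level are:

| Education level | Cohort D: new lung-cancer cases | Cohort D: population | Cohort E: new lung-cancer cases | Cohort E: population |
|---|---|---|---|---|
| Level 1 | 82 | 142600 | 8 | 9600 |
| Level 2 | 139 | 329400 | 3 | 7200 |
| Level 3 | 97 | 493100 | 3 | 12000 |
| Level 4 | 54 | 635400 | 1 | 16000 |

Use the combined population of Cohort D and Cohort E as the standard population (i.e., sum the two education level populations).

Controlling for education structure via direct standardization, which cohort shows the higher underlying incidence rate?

Education-specific rates per 100000 for Cohort D: 57.50, 42.20, 19.67, 8.50.
For Cohort E: 83.33, 41.67, 25.00, 6.25.
Combined standard total = 1645300; weights = 0.0925, 0.2046, 0.3070, 0.3959.
Cohort D: 0.0925×57.50 + 0.2046×42.20 + 0.3070×19.67 + 0.3959×8.50 = 23.3562 per 100000.
Cohort E: 0.0925×83.33 + 0.2046×41.67 + 0.3070×25.00 + 0.3959×6.25 = 26.3825 per 100000.

Cohort E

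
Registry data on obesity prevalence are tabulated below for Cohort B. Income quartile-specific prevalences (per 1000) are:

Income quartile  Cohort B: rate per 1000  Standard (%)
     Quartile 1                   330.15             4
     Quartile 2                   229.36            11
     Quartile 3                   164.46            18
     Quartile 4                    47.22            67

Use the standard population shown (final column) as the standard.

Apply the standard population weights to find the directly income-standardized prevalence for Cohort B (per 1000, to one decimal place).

99.7

Standard weights: 0.04, 0.11, 0.18, 0.67.
Standardized rate: 0.0400×330.15 + 0.1100×229.36 + 0.1800×164.46 + 0.6700×47.22 = 99.6758 per 1000.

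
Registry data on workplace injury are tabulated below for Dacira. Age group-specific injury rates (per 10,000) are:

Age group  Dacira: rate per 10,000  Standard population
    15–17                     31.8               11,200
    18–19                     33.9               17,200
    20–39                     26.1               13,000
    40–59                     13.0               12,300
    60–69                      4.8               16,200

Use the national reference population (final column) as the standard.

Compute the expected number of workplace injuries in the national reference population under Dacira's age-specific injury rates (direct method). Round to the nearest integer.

152

Expected workplace injuries = Σ (standard pop × age-specific rate ÷ 10,000)
= 11,200×31.8/10,000 + 17,200×33.9/10,000 + 13,000×26.1/10,000 + 12,300×13.0/10,000 + 16,200×4.8/10,000
= 35.62 + 58.31 + 33.93 + 15.99 + 7.78 = 151.62.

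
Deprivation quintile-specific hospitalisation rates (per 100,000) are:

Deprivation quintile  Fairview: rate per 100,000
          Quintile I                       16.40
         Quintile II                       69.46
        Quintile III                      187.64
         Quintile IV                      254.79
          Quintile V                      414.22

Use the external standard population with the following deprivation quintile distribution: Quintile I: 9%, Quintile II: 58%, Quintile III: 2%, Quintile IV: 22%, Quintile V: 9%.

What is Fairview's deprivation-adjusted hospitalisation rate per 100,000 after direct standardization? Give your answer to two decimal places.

Standard weights: 0.09, 0.58, 0.02, 0.22, 0.09.
Standardized rate: 0.0900×16.40 + 0.5800×69.46 + 0.0200×187.64 + 0.2200×254.79 + 0.0900×414.22 = 138.8492 per 100,000.

138.85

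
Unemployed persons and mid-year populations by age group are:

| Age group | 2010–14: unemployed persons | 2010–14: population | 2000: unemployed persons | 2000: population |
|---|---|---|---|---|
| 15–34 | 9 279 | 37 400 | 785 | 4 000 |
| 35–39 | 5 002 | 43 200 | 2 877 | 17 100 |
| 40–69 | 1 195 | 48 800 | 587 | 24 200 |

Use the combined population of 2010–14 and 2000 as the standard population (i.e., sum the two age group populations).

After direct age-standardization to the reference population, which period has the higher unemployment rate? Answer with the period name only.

Age-specific rates per 1 000 for 2010–14: 248.102, 115.787, 24.488.
For 2000: 196.250, 168.246, 24.256.
Combined standard total = 174 700; weights = 0.2370, 0.3452, 0.4179.
2010–14: 0.2370×248.102 + 0.3452×115.787 + 0.4179×24.488 = 108.9924 per 1 000.
2000: 0.2370×196.250 + 0.3452×168.246 + 0.4179×24.256 = 114.7147 per 1 000.
The crude rates (119.60 vs 93.80) would put 2010–14 higher, but that reflects its age composition; once standardized to a common age structure, 2000 has the higher underlying rate.

2000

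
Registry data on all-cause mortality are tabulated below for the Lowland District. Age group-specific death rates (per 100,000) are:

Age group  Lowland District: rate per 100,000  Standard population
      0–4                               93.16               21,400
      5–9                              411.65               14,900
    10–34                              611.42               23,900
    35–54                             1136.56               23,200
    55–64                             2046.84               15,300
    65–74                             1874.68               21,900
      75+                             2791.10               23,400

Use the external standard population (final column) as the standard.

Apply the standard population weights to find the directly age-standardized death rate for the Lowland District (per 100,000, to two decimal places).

Standard total = 144,000; weights = 0.1486, 0.1035, 0.1660, 0.1611, 0.1062, 0.1521, 0.1625.
Standardized rate: 0.1486×93.16 + 0.1035×411.65 + 0.1660×611.42 + 0.1611×1136.56 + 0.1062×2046.84 + 0.1521×1874.68 + 0.1625×2791.10 = 1297.1682 per 100,000.

1297.17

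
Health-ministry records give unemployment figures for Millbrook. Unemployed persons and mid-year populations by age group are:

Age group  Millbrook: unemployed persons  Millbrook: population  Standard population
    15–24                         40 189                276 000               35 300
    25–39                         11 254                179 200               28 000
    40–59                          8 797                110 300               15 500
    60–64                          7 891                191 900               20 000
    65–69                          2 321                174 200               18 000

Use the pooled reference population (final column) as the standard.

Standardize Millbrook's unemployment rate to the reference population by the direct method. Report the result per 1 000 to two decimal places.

Age-specific rates per 1 000 for Millbrook: 145.612, 62.801, 79.755, 41.120, 13.324.
Standard total = 116 800; weights = 0.3022, 0.2397, 0.1327, 0.1712, 0.1541.
Standardized rate: 0.3022×145.612 + 0.2397×62.801 + 0.1327×79.755 + 0.1712×41.120 + 0.1541×13.324 = 78.7414 per 1 000.

78.74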